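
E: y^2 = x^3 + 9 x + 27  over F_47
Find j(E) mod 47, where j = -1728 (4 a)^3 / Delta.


Delta = -16(4 a^3 + 27 b^2) mod 47 = 34
-1728 * (4 a)^3 = -1728 * (4*9)^3 mod 47 = 23
j = 23 * 34^(-1) mod 47 = 38

j = 38 (mod 47)


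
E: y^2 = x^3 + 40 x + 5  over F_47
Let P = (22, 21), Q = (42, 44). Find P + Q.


P != Q, so use the chord formula.
s = (y2 - y1) / (x2 - x1) = (23) / (20) mod 47 = 27
x3 = s^2 - x1 - x2 mod 47 = 27^2 - 22 - 42 = 7
y3 = s (x1 - x3) - y1 mod 47 = 27 * (22 - 7) - 21 = 8

P + Q = (7, 8)


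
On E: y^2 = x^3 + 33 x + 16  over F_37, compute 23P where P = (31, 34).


k = 23 = 10111_2 (binary, LSB first: 11101)
Double-and-add from P = (31, 34):
  bit 0 = 1: acc = O + (31, 34) = (31, 34)
  bit 1 = 1: acc = (31, 34) + (0, 33) = (5, 11)
  bit 2 = 1: acc = (5, 11) + (28, 27) = (34, 1)
  bit 3 = 0: acc unchanged = (34, 1)
  bit 4 = 1: acc = (34, 1) + (35, 33) = (30, 16)

23P = (30, 16)


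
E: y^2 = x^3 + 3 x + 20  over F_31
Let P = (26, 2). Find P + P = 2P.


Doubling: s = (3 x1^2 + a) / (2 y1)
s = (3*26^2 + 3) / (2*2) mod 31 = 4
x3 = s^2 - 2 x1 mod 31 = 4^2 - 2*26 = 26
y3 = s (x1 - x3) - y1 mod 31 = 4 * (26 - 26) - 2 = 29

2P = (26, 29)


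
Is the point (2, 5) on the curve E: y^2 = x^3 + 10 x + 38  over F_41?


Check whether y^2 = x^3 + 10 x + 38 (mod 41) for (x, y) = (2, 5).
LHS: y^2 = 5^2 mod 41 = 25
RHS: x^3 + 10 x + 38 = 2^3 + 10*2 + 38 mod 41 = 25
LHS = RHS

Yes, on the curve


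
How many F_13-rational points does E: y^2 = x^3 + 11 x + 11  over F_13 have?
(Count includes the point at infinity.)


For each x in F_13, count y with y^2 = x^3 + 11 x + 11 mod 13:
  x = 1: RHS = 10, y in [6, 7]  -> 2 point(s)
  x = 5: RHS = 9, y in [3, 10]  -> 2 point(s)
  x = 8: RHS = 0, y in [0]  -> 1 point(s)
  x = 10: RHS = 3, y in [4, 9]  -> 2 point(s)
  x = 12: RHS = 12, y in [5, 8]  -> 2 point(s)
Affine points: 9. Add the point at infinity: total = 10.

#E(F_13) = 10


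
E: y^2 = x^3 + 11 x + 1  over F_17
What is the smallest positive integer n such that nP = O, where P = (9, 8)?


Compute successive multiples of P until we hit O:
  1P = (9, 8)
  2P = (0, 1)
  3P = (0, 16)
  4P = (9, 9)
  5P = O

ord(P) = 5


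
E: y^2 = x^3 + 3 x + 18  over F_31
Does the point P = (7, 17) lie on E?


Check whether y^2 = x^3 + 3 x + 18 (mod 31) for (x, y) = (7, 17).
LHS: y^2 = 17^2 mod 31 = 10
RHS: x^3 + 3 x + 18 = 7^3 + 3*7 + 18 mod 31 = 10
LHS = RHS

Yes, on the curve


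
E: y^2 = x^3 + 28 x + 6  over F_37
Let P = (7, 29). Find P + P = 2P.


Doubling: s = (3 x1^2 + a) / (2 y1)
s = (3*7^2 + 28) / (2*29) mod 37 = 33
x3 = s^2 - 2 x1 mod 37 = 33^2 - 2*7 = 2
y3 = s (x1 - x3) - y1 mod 37 = 33 * (7 - 2) - 29 = 25

2P = (2, 25)


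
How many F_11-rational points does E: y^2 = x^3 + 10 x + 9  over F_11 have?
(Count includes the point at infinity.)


For each x in F_11, count y with y^2 = x^3 + 10 x + 9 mod 11:
  x = 0: RHS = 9, y in [3, 8]  -> 2 point(s)
  x = 1: RHS = 9, y in [3, 8]  -> 2 point(s)
  x = 2: RHS = 4, y in [2, 9]  -> 2 point(s)
  x = 3: RHS = 0, y in [0]  -> 1 point(s)
  x = 4: RHS = 3, y in [5, 6]  -> 2 point(s)
  x = 7: RHS = 4, y in [2, 9]  -> 2 point(s)
  x = 9: RHS = 3, y in [5, 6]  -> 2 point(s)
  x = 10: RHS = 9, y in [3, 8]  -> 2 point(s)
Affine points: 15. Add the point at infinity: total = 16.

#E(F_11) = 16


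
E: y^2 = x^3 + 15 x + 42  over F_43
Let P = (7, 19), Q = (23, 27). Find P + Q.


P != Q, so use the chord formula.
s = (y2 - y1) / (x2 - x1) = (8) / (16) mod 43 = 22
x3 = s^2 - x1 - x2 mod 43 = 22^2 - 7 - 23 = 24
y3 = s (x1 - x3) - y1 mod 43 = 22 * (7 - 24) - 19 = 37

P + Q = (24, 37)


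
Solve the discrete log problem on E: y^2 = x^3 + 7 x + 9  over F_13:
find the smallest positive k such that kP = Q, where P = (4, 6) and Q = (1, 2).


Enumerate multiples of P until we hit Q = (1, 2):
  1P = (4, 6)
  2P = (1, 11)
  3P = (5, 0)
  4P = (1, 2)
Match found at i = 4.

k = 4


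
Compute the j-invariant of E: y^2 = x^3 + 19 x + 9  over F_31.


Delta = -16(4 a^3 + 27 b^2) mod 31 = 22
-1728 * (4 a)^3 = -1728 * (4*19)^3 mod 31 = 4
j = 4 * 22^(-1) mod 31 = 3

j = 3 (mod 31)


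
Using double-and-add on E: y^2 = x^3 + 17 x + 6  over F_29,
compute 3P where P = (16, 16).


k = 3 = 11_2 (binary, LSB first: 11)
Double-and-add from P = (16, 16):
  bit 0 = 1: acc = O + (16, 16) = (16, 16)
  bit 1 = 1: acc = (16, 16) + (20, 20) = (23, 6)

3P = (23, 6)


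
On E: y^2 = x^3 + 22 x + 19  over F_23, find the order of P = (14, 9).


Compute successive multiples of P until we hit O:
  1P = (14, 9)
  2P = (21, 17)
  3P = (17, 4)
  4P = (5, 22)
  5P = (20, 15)
  6P = (13, 15)
  7P = (9, 7)
  8P = (2, 5)
  ... (continuing to 17P)
  17P = O

ord(P) = 17


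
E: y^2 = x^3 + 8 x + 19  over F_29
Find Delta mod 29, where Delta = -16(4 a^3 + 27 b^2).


4 a^3 + 27 b^2 = 4*8^3 + 27*19^2 = 2048 + 9747 = 11795
Delta = -16 * (11795) = -188720
Delta mod 29 = 12

Delta = 12 (mod 29)


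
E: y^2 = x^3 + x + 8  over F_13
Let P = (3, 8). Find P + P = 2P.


Doubling: s = (3 x1^2 + a) / (2 y1)
s = (3*3^2 + 1) / (2*8) mod 13 = 5
x3 = s^2 - 2 x1 mod 13 = 5^2 - 2*3 = 6
y3 = s (x1 - x3) - y1 mod 13 = 5 * (3 - 6) - 8 = 3

2P = (6, 3)


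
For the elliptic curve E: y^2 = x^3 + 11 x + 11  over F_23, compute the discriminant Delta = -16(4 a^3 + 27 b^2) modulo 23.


4 a^3 + 27 b^2 = 4*11^3 + 27*11^2 = 5324 + 3267 = 8591
Delta = -16 * (8591) = -137456
Delta mod 23 = 15

Delta = 15 (mod 23)


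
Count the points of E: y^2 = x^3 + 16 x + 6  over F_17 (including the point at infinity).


For each x in F_17, count y with y^2 = x^3 + 16 x + 6 mod 17:
  x = 3: RHS = 13, y in [8, 9]  -> 2 point(s)
  x = 4: RHS = 15, y in [7, 10]  -> 2 point(s)
  x = 7: RHS = 2, y in [6, 11]  -> 2 point(s)
  x = 8: RHS = 0, y in [0]  -> 1 point(s)
  x = 11: RHS = 0, y in [0]  -> 1 point(s)
  x = 14: RHS = 16, y in [4, 13]  -> 2 point(s)
  x = 15: RHS = 0, y in [0]  -> 1 point(s)
Affine points: 11. Add the point at infinity: total = 12.

#E(F_17) = 12


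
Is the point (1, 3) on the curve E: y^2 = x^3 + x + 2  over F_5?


Check whether y^2 = x^3 + 1 x + 2 (mod 5) for (x, y) = (1, 3).
LHS: y^2 = 3^2 mod 5 = 4
RHS: x^3 + 1 x + 2 = 1^3 + 1*1 + 2 mod 5 = 4
LHS = RHS

Yes, on the curve


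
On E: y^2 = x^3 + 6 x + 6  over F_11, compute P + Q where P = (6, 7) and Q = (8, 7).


P != Q, so use the chord formula.
s = (y2 - y1) / (x2 - x1) = (0) / (2) mod 11 = 0
x3 = s^2 - x1 - x2 mod 11 = 0^2 - 6 - 8 = 8
y3 = s (x1 - x3) - y1 mod 11 = 0 * (6 - 8) - 7 = 4

P + Q = (8, 4)


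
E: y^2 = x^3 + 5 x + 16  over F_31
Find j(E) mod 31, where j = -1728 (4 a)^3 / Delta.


Delta = -16(4 a^3 + 27 b^2) mod 31 = 14
-1728 * (4 a)^3 = -1728 * (4*5)^3 mod 31 = 16
j = 16 * 14^(-1) mod 31 = 10

j = 10 (mod 31)


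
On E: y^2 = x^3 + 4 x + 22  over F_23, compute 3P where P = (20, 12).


k = 3 = 11_2 (binary, LSB first: 11)
Double-and-add from P = (20, 12):
  bit 0 = 1: acc = O + (20, 12) = (20, 12)
  bit 1 = 1: acc = (20, 12) + (1, 2) = (14, 19)

3P = (14, 19)


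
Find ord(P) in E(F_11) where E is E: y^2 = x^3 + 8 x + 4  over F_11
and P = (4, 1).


Compute successive multiples of P until we hit O:
  1P = (4, 1)
  2P = (6, 9)
  3P = (6, 2)
  4P = (4, 10)
  5P = O

ord(P) = 5


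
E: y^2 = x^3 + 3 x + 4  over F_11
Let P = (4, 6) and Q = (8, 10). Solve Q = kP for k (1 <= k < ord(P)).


Enumerate multiples of P until we hit Q = (8, 10):
  1P = (4, 6)
  2P = (8, 10)
Match found at i = 2.

k = 2


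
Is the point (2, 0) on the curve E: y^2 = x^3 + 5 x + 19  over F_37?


Check whether y^2 = x^3 + 5 x + 19 (mod 37) for (x, y) = (2, 0).
LHS: y^2 = 0^2 mod 37 = 0
RHS: x^3 + 5 x + 19 = 2^3 + 5*2 + 19 mod 37 = 0
LHS = RHS

Yes, on the curve


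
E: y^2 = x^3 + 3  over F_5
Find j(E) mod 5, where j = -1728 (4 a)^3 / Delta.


Delta = -16(4 a^3 + 27 b^2) mod 5 = 2
-1728 * (4 a)^3 = -1728 * (4*0)^3 mod 5 = 0
j = 0 * 2^(-1) mod 5 = 0

j = 0 (mod 5)


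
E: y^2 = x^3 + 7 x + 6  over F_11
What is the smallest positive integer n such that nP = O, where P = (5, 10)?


Compute successive multiples of P until we hit O:
  1P = (5, 10)
  2P = (10, 8)
  3P = (1, 6)
  4P = (6, 0)
  5P = (1, 5)
  6P = (10, 3)
  7P = (5, 1)
  8P = O

ord(P) = 8


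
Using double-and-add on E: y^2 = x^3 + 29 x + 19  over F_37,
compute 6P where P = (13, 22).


k = 6 = 110_2 (binary, LSB first: 011)
Double-and-add from P = (13, 22):
  bit 0 = 0: acc unchanged = O
  bit 1 = 1: acc = O + (1, 30) = (1, 30)
  bit 2 = 1: acc = (1, 30) + (7, 26) = (13, 15)

6P = (13, 15)


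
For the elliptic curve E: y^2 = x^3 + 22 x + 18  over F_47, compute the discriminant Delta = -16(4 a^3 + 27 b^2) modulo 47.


4 a^3 + 27 b^2 = 4*22^3 + 27*18^2 = 42592 + 8748 = 51340
Delta = -16 * (51340) = -821440
Delta mod 47 = 26

Delta = 26 (mod 47)


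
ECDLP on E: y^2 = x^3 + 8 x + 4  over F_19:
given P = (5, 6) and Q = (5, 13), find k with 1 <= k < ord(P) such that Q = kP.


Enumerate multiples of P until we hit Q = (5, 13):
  1P = (5, 6)
  2P = (10, 18)
  3P = (9, 11)
  4P = (3, 6)
  5P = (11, 13)
  6P = (7, 17)
  7P = (4, 9)
  8P = (0, 17)
  9P = (12, 17)
  10P = (13, 14)
  11P = (2, 16)
  12P = (2, 3)
  13P = (13, 5)
  14P = (12, 2)
  15P = (0, 2)
  16P = (4, 10)
  17P = (7, 2)
  18P = (11, 6)
  19P = (3, 13)
  20P = (9, 8)
  21P = (10, 1)
  22P = (5, 13)
Match found at i = 22.

k = 22


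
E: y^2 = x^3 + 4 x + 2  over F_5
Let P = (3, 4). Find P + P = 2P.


Doubling: s = (3 x1^2 + a) / (2 y1)
s = (3*3^2 + 4) / (2*4) mod 5 = 2
x3 = s^2 - 2 x1 mod 5 = 2^2 - 2*3 = 3
y3 = s (x1 - x3) - y1 mod 5 = 2 * (3 - 3) - 4 = 1

2P = (3, 1)


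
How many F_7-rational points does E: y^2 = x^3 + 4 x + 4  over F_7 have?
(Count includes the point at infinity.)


For each x in F_7, count y with y^2 = x^3 + 4 x + 4 mod 7:
  x = 0: RHS = 4, y in [2, 5]  -> 2 point(s)
  x = 1: RHS = 2, y in [3, 4]  -> 2 point(s)
  x = 3: RHS = 1, y in [1, 6]  -> 2 point(s)
  x = 4: RHS = 0, y in [0]  -> 1 point(s)
  x = 5: RHS = 2, y in [3, 4]  -> 2 point(s)
Affine points: 9. Add the point at infinity: total = 10.

#E(F_7) = 10


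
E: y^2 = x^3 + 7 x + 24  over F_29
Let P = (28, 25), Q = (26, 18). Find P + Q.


P != Q, so use the chord formula.
s = (y2 - y1) / (x2 - x1) = (22) / (27) mod 29 = 18
x3 = s^2 - x1 - x2 mod 29 = 18^2 - 28 - 26 = 9
y3 = s (x1 - x3) - y1 mod 29 = 18 * (28 - 9) - 25 = 27

P + Q = (9, 27)


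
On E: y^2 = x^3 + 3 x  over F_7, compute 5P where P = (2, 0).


k = 5 = 101_2 (binary, LSB first: 101)
Double-and-add from P = (2, 0):
  bit 0 = 1: acc = O + (2, 0) = (2, 0)
  bit 1 = 0: acc unchanged = (2, 0)
  bit 2 = 1: acc = (2, 0) + O = (2, 0)

5P = (2, 0)


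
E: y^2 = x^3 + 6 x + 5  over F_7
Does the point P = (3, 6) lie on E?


Check whether y^2 = x^3 + 6 x + 5 (mod 7) for (x, y) = (3, 6).
LHS: y^2 = 6^2 mod 7 = 1
RHS: x^3 + 6 x + 5 = 3^3 + 6*3 + 5 mod 7 = 1
LHS = RHS

Yes, on the curve


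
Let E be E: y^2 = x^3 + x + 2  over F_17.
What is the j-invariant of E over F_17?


Delta = -16(4 a^3 + 27 b^2) mod 17 = 10
-1728 * (4 a)^3 = -1728 * (4*1)^3 mod 17 = 10
j = 10 * 10^(-1) mod 17 = 1

j = 1 (mod 17)


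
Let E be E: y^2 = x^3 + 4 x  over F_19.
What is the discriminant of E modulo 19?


4 a^3 + 27 b^2 = 4*4^3 + 27*0^2 = 256 + 0 = 256
Delta = -16 * (256) = -4096
Delta mod 19 = 8

Delta = 8 (mod 19)


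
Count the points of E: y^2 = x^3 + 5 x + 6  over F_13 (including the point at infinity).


For each x in F_13, count y with y^2 = x^3 + 5 x + 6 mod 13:
  x = 1: RHS = 12, y in [5, 8]  -> 2 point(s)
  x = 3: RHS = 9, y in [3, 10]  -> 2 point(s)
  x = 4: RHS = 12, y in [5, 8]  -> 2 point(s)
  x = 5: RHS = 0, y in [0]  -> 1 point(s)
  x = 8: RHS = 12, y in [5, 8]  -> 2 point(s)
  x = 9: RHS = 0, y in [0]  -> 1 point(s)
  x = 10: RHS = 3, y in [4, 9]  -> 2 point(s)
  x = 11: RHS = 1, y in [1, 12]  -> 2 point(s)
  x = 12: RHS = 0, y in [0]  -> 1 point(s)
Affine points: 15. Add the point at infinity: total = 16.

#E(F_13) = 16


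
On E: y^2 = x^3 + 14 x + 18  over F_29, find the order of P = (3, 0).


Compute successive multiples of P until we hit O:
  1P = (3, 0)
  2P = O

ord(P) = 2


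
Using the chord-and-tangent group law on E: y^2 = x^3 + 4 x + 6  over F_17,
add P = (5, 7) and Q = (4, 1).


P != Q, so use the chord formula.
s = (y2 - y1) / (x2 - x1) = (11) / (16) mod 17 = 6
x3 = s^2 - x1 - x2 mod 17 = 6^2 - 5 - 4 = 10
y3 = s (x1 - x3) - y1 mod 17 = 6 * (5 - 10) - 7 = 14

P + Q = (10, 14)


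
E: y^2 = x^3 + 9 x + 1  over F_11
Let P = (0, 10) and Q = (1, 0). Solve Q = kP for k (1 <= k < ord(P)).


Enumerate multiples of P until we hit Q = (1, 0):
  1P = (0, 10)
  2P = (1, 0)
Match found at i = 2.

k = 2


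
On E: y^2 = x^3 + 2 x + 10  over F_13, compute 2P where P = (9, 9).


Doubling: s = (3 x1^2 + a) / (2 y1)
s = (3*9^2 + 2) / (2*9) mod 13 = 10
x3 = s^2 - 2 x1 mod 13 = 10^2 - 2*9 = 4
y3 = s (x1 - x3) - y1 mod 13 = 10 * (9 - 4) - 9 = 2

2P = (4, 2)


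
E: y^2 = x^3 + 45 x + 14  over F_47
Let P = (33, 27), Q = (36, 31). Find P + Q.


P != Q, so use the chord formula.
s = (y2 - y1) / (x2 - x1) = (4) / (3) mod 47 = 17
x3 = s^2 - x1 - x2 mod 47 = 17^2 - 33 - 36 = 32
y3 = s (x1 - x3) - y1 mod 47 = 17 * (33 - 32) - 27 = 37

P + Q = (32, 37)


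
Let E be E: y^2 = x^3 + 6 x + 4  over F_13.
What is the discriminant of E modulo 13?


4 a^3 + 27 b^2 = 4*6^3 + 27*4^2 = 864 + 432 = 1296
Delta = -16 * (1296) = -20736
Delta mod 13 = 12

Delta = 12 (mod 13)


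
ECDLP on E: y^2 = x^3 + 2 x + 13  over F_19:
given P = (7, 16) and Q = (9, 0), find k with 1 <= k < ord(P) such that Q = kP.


Enumerate multiples of P until we hit Q = (9, 0):
  1P = (7, 16)
  2P = (10, 11)
  3P = (9, 0)
Match found at i = 3.

k = 3


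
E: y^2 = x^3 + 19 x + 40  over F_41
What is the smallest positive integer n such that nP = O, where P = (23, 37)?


Compute successive multiples of P until we hit O:
  1P = (23, 37)
  2P = (31, 11)
  3P = (36, 36)
  4P = (15, 16)
  5P = (40, 26)
  6P = (18, 8)
  7P = (32, 1)
  8P = (2, 2)
  ... (continuing to 36P)
  36P = O

ord(P) = 36


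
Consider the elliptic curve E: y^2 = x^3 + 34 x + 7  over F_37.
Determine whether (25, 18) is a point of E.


Check whether y^2 = x^3 + 34 x + 7 (mod 37) for (x, y) = (25, 18).
LHS: y^2 = 18^2 mod 37 = 28
RHS: x^3 + 34 x + 7 = 25^3 + 34*25 + 7 mod 37 = 17
LHS != RHS

No, not on the curve


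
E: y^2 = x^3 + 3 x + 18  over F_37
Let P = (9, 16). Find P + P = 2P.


Doubling: s = (3 x1^2 + a) / (2 y1)
s = (3*9^2 + 3) / (2*16) mod 37 = 10
x3 = s^2 - 2 x1 mod 37 = 10^2 - 2*9 = 8
y3 = s (x1 - x3) - y1 mod 37 = 10 * (9 - 8) - 16 = 31

2P = (8, 31)


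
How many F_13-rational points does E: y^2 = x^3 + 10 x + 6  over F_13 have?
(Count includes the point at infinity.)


For each x in F_13, count y with y^2 = x^3 + 10 x + 6 mod 13:
  x = 1: RHS = 4, y in [2, 11]  -> 2 point(s)
  x = 5: RHS = 12, y in [5, 8]  -> 2 point(s)
  x = 6: RHS = 9, y in [3, 10]  -> 2 point(s)
  x = 7: RHS = 3, y in [4, 9]  -> 2 point(s)
  x = 8: RHS = 0, y in [0]  -> 1 point(s)
  x = 10: RHS = 1, y in [1, 12]  -> 2 point(s)
  x = 11: RHS = 4, y in [2, 11]  -> 2 point(s)
Affine points: 13. Add the point at infinity: total = 14.

#E(F_13) = 14


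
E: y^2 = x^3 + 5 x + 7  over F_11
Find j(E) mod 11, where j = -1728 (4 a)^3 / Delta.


Delta = -16(4 a^3 + 27 b^2) mod 11 = 4
-1728 * (4 a)^3 = -1728 * (4*5)^3 mod 11 = 8
j = 8 * 4^(-1) mod 11 = 2

j = 2 (mod 11)


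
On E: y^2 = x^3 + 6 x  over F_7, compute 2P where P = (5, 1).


k = 2 = 10_2 (binary, LSB first: 01)
Double-and-add from P = (5, 1):
  bit 0 = 0: acc unchanged = O
  bit 1 = 1: acc = O + (1, 0) = (1, 0)

2P = (1, 0)


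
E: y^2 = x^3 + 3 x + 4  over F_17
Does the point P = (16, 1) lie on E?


Check whether y^2 = x^3 + 3 x + 4 (mod 17) for (x, y) = (16, 1).
LHS: y^2 = 1^2 mod 17 = 1
RHS: x^3 + 3 x + 4 = 16^3 + 3*16 + 4 mod 17 = 0
LHS != RHS

No, not on the curve


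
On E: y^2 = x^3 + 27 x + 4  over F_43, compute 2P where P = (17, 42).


Doubling: s = (3 x1^2 + a) / (2 y1)
s = (3*17^2 + 27) / (2*42) mod 43 = 26
x3 = s^2 - 2 x1 mod 43 = 26^2 - 2*17 = 40
y3 = s (x1 - x3) - y1 mod 43 = 26 * (17 - 40) - 42 = 5

2P = (40, 5)


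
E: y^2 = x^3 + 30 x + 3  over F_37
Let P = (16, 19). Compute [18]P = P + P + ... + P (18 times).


k = 18 = 10010_2 (binary, LSB first: 01001)
Double-and-add from P = (16, 19):
  bit 0 = 0: acc unchanged = O
  bit 1 = 1: acc = O + (2, 16) = (2, 16)
  bit 2 = 0: acc unchanged = (2, 16)
  bit 3 = 0: acc unchanged = (2, 16)
  bit 4 = 1: acc = (2, 16) + (3, 3) = (16, 18)

18P = (16, 18)


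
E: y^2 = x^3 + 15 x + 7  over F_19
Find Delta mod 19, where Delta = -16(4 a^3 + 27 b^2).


4 a^3 + 27 b^2 = 4*15^3 + 27*7^2 = 13500 + 1323 = 14823
Delta = -16 * (14823) = -237168
Delta mod 19 = 9

Delta = 9 (mod 19)


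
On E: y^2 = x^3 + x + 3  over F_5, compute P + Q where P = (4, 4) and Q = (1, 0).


P != Q, so use the chord formula.
s = (y2 - y1) / (x2 - x1) = (1) / (2) mod 5 = 3
x3 = s^2 - x1 - x2 mod 5 = 3^2 - 4 - 1 = 4
y3 = s (x1 - x3) - y1 mod 5 = 3 * (4 - 4) - 4 = 1

P + Q = (4, 1)


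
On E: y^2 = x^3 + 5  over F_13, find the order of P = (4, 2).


Compute successive multiples of P until we hit O:
  1P = (4, 2)
  2P = (6, 0)
  3P = (4, 11)
  4P = O

ord(P) = 4


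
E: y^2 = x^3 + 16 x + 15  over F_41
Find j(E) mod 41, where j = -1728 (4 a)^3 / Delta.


Delta = -16(4 a^3 + 27 b^2) mod 41 = 21
-1728 * (4 a)^3 = -1728 * (4*16)^3 mod 41 = 19
j = 19 * 21^(-1) mod 41 = 38

j = 38 (mod 41)


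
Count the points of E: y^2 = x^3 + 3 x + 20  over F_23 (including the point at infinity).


For each x in F_23, count y with y^2 = x^3 + 3 x + 20 mod 23:
  x = 1: RHS = 1, y in [1, 22]  -> 2 point(s)
  x = 4: RHS = 4, y in [2, 21]  -> 2 point(s)
  x = 6: RHS = 1, y in [1, 22]  -> 2 point(s)
  x = 7: RHS = 16, y in [4, 19]  -> 2 point(s)
  x = 8: RHS = 4, y in [2, 21]  -> 2 point(s)
  x = 11: RHS = 4, y in [2, 21]  -> 2 point(s)
  x = 12: RHS = 13, y in [6, 17]  -> 2 point(s)
  x = 13: RHS = 2, y in [5, 18]  -> 2 point(s)
  x = 14: RHS = 0, y in [0]  -> 1 point(s)
  x = 15: RHS = 13, y in [6, 17]  -> 2 point(s)
  x = 16: RHS = 1, y in [1, 22]  -> 2 point(s)
  x = 17: RHS = 16, y in [4, 19]  -> 2 point(s)
  x = 18: RHS = 18, y in [8, 15]  -> 2 point(s)
  x = 19: RHS = 13, y in [6, 17]  -> 2 point(s)
  x = 21: RHS = 6, y in [11, 12]  -> 2 point(s)
  x = 22: RHS = 16, y in [4, 19]  -> 2 point(s)
Affine points: 31. Add the point at infinity: total = 32.

#E(F_23) = 32


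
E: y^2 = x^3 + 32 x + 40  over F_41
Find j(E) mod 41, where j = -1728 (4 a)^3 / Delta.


Delta = -16(4 a^3 + 27 b^2) mod 41 = 17
-1728 * (4 a)^3 = -1728 * (4*32)^3 mod 41 = 29
j = 29 * 17^(-1) mod 41 = 21

j = 21 (mod 41)


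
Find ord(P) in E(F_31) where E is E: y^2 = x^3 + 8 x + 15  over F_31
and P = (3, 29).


Compute successive multiples of P until we hit O:
  1P = (3, 29)
  2P = (26, 25)
  3P = (10, 14)
  4P = (15, 10)
  5P = (14, 22)
  6P = (8, 8)
  7P = (24, 22)
  8P = (11, 15)
  ... (continuing to 19P)
  19P = O

ord(P) = 19


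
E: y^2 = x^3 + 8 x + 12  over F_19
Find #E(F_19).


For each x in F_19, count y with y^2 = x^3 + 8 x + 12 mod 19:
  x = 2: RHS = 17, y in [6, 13]  -> 2 point(s)
  x = 3: RHS = 6, y in [5, 14]  -> 2 point(s)
  x = 5: RHS = 6, y in [5, 14]  -> 2 point(s)
  x = 10: RHS = 9, y in [3, 16]  -> 2 point(s)
  x = 11: RHS = 6, y in [5, 14]  -> 2 point(s)
  x = 15: RHS = 11, y in [7, 12]  -> 2 point(s)
  x = 17: RHS = 7, y in [8, 11]  -> 2 point(s)
Affine points: 14. Add the point at infinity: total = 15.

#E(F_19) = 15


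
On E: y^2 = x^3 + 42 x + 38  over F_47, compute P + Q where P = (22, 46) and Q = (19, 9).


P != Q, so use the chord formula.
s = (y2 - y1) / (x2 - x1) = (10) / (44) mod 47 = 28
x3 = s^2 - x1 - x2 mod 47 = 28^2 - 22 - 19 = 38
y3 = s (x1 - x3) - y1 mod 47 = 28 * (22 - 38) - 46 = 23

P + Q = (38, 23)


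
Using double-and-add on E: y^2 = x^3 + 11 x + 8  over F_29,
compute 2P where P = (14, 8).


k = 2 = 10_2 (binary, LSB first: 01)
Double-and-add from P = (14, 8):
  bit 0 = 0: acc unchanged = O
  bit 1 = 1: acc = O + (10, 4) = (10, 4)

2P = (10, 4)


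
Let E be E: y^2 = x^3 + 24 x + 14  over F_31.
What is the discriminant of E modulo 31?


4 a^3 + 27 b^2 = 4*24^3 + 27*14^2 = 55296 + 5292 = 60588
Delta = -16 * (60588) = -969408
Delta mod 31 = 24

Delta = 24 (mod 31)


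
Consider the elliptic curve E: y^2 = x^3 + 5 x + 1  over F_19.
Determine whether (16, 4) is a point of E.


Check whether y^2 = x^3 + 5 x + 1 (mod 19) for (x, y) = (16, 4).
LHS: y^2 = 4^2 mod 19 = 16
RHS: x^3 + 5 x + 1 = 16^3 + 5*16 + 1 mod 19 = 16
LHS = RHS

Yes, on the curve


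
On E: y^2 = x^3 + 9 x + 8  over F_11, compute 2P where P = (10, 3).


Doubling: s = (3 x1^2 + a) / (2 y1)
s = (3*10^2 + 9) / (2*3) mod 11 = 2
x3 = s^2 - 2 x1 mod 11 = 2^2 - 2*10 = 6
y3 = s (x1 - x3) - y1 mod 11 = 2 * (10 - 6) - 3 = 5

2P = (6, 5)


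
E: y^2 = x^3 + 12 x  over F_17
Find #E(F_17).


For each x in F_17, count y with y^2 = x^3 + 12 x + 0 mod 17:
  x = 0: RHS = 0, y in [0]  -> 1 point(s)
  x = 1: RHS = 13, y in [8, 9]  -> 2 point(s)
  x = 2: RHS = 15, y in [7, 10]  -> 2 point(s)
  x = 5: RHS = 15, y in [7, 10]  -> 2 point(s)
  x = 6: RHS = 16, y in [4, 13]  -> 2 point(s)
  x = 7: RHS = 2, y in [6, 11]  -> 2 point(s)
  x = 8: RHS = 13, y in [8, 9]  -> 2 point(s)
  x = 9: RHS = 4, y in [2, 15]  -> 2 point(s)
  x = 10: RHS = 15, y in [7, 10]  -> 2 point(s)
  x = 11: RHS = 1, y in [1, 16]  -> 2 point(s)
  x = 12: RHS = 2, y in [6, 11]  -> 2 point(s)
  x = 15: RHS = 2, y in [6, 11]  -> 2 point(s)
  x = 16: RHS = 4, y in [2, 15]  -> 2 point(s)
Affine points: 25. Add the point at infinity: total = 26.

#E(F_17) = 26


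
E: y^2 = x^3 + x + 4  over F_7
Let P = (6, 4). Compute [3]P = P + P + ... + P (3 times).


k = 3 = 11_2 (binary, LSB first: 11)
Double-and-add from P = (6, 4):
  bit 0 = 1: acc = O + (6, 4) = (6, 4)
  bit 1 = 1: acc = (6, 4) + (4, 4) = (4, 3)

3P = (4, 3)


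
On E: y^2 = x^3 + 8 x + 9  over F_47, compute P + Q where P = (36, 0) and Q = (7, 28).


P != Q, so use the chord formula.
s = (y2 - y1) / (x2 - x1) = (28) / (18) mod 47 = 12
x3 = s^2 - x1 - x2 mod 47 = 12^2 - 36 - 7 = 7
y3 = s (x1 - x3) - y1 mod 47 = 12 * (36 - 7) - 0 = 19

P + Q = (7, 19)


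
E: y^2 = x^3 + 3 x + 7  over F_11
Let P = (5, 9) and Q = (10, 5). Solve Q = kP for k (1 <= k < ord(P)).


Enumerate multiples of P until we hit Q = (10, 5):
  1P = (5, 9)
  2P = (10, 6)
  3P = (10, 5)
Match found at i = 3.

k = 3


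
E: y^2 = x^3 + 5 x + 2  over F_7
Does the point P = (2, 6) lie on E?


Check whether y^2 = x^3 + 5 x + 2 (mod 7) for (x, y) = (2, 6).
LHS: y^2 = 6^2 mod 7 = 1
RHS: x^3 + 5 x + 2 = 2^3 + 5*2 + 2 mod 7 = 6
LHS != RHS

No, not on the curve


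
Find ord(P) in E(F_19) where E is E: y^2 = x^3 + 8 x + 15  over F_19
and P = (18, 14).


Compute successive multiples of P until we hit O:
  1P = (18, 14)
  2P = (11, 3)
  3P = (1, 10)
  4P = (4, 15)
  5P = (13, 6)
  6P = (5, 3)
  7P = (2, 1)
  8P = (3, 16)
  ... (continuing to 17P)
  17P = O

ord(P) = 17


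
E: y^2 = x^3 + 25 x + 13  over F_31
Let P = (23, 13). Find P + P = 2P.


Doubling: s = (3 x1^2 + a) / (2 y1)
s = (3*23^2 + 25) / (2*13) mod 31 = 0
x3 = s^2 - 2 x1 mod 31 = 0^2 - 2*23 = 16
y3 = s (x1 - x3) - y1 mod 31 = 0 * (23 - 16) - 13 = 18

2P = (16, 18)


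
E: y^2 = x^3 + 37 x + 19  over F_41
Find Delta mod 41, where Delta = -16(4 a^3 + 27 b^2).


4 a^3 + 27 b^2 = 4*37^3 + 27*19^2 = 202612 + 9747 = 212359
Delta = -16 * (212359) = -3397744
Delta mod 41 = 8

Delta = 8 (mod 41)


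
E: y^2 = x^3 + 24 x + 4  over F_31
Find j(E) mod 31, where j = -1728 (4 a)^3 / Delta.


Delta = -16(4 a^3 + 27 b^2) mod 31 = 5
-1728 * (4 a)^3 = -1728 * (4*24)^3 mod 31 = 30
j = 30 * 5^(-1) mod 31 = 6

j = 6 (mod 31)


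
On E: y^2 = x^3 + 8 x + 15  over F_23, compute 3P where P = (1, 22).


k = 3 = 11_2 (binary, LSB first: 11)
Double-and-add from P = (1, 22):
  bit 0 = 1: acc = O + (1, 22) = (1, 22)
  bit 1 = 1: acc = (1, 22) + (11, 10) = (6, 7)

3P = (6, 7)


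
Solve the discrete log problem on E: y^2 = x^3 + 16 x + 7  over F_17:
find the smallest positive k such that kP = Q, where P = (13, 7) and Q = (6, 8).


Enumerate multiples of P until we hit Q = (6, 8):
  1P = (13, 7)
  2P = (6, 8)
Match found at i = 2.

k = 2


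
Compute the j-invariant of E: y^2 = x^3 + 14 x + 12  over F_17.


Delta = -16(4 a^3 + 27 b^2) mod 17 = 6
-1728 * (4 a)^3 = -1728 * (4*14)^3 mod 17 = 2
j = 2 * 6^(-1) mod 17 = 6

j = 6 (mod 17)


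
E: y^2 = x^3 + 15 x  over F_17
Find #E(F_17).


For each x in F_17, count y with y^2 = x^3 + 15 x + 0 mod 17:
  x = 0: RHS = 0, y in [0]  -> 1 point(s)
  x = 1: RHS = 16, y in [4, 13]  -> 2 point(s)
  x = 2: RHS = 4, y in [2, 15]  -> 2 point(s)
  x = 3: RHS = 4, y in [2, 15]  -> 2 point(s)
  x = 5: RHS = 13, y in [8, 9]  -> 2 point(s)
  x = 6: RHS = 0, y in [0]  -> 1 point(s)
  x = 11: RHS = 0, y in [0]  -> 1 point(s)
  x = 12: RHS = 4, y in [2, 15]  -> 2 point(s)
  x = 14: RHS = 13, y in [8, 9]  -> 2 point(s)
  x = 15: RHS = 13, y in [8, 9]  -> 2 point(s)
  x = 16: RHS = 1, y in [1, 16]  -> 2 point(s)
Affine points: 19. Add the point at infinity: total = 20.

#E(F_17) = 20


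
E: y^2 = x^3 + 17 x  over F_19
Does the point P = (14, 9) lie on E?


Check whether y^2 = x^3 + 17 x + 0 (mod 19) for (x, y) = (14, 9).
LHS: y^2 = 9^2 mod 19 = 5
RHS: x^3 + 17 x + 0 = 14^3 + 17*14 + 0 mod 19 = 18
LHS != RHS

No, not on the curve


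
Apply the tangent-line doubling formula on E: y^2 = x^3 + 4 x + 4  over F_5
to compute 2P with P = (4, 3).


Doubling: s = (3 x1^2 + a) / (2 y1)
s = (3*4^2 + 4) / (2*3) mod 5 = 2
x3 = s^2 - 2 x1 mod 5 = 2^2 - 2*4 = 1
y3 = s (x1 - x3) - y1 mod 5 = 2 * (4 - 1) - 3 = 3

2P = (1, 3)


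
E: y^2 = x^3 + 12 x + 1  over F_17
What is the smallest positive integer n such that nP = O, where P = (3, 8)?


Compute successive multiples of P until we hit O:
  1P = (3, 8)
  2P = (2, 4)
  3P = (11, 11)
  4P = (5, 4)
  5P = (13, 12)
  6P = (10, 13)
  7P = (0, 16)
  8P = (6, 0)
  ... (continuing to 16P)
  16P = O

ord(P) = 16


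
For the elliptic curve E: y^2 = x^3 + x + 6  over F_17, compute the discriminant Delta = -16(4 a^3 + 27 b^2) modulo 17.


4 a^3 + 27 b^2 = 4*1^3 + 27*6^2 = 4 + 972 = 976
Delta = -16 * (976) = -15616
Delta mod 17 = 7

Delta = 7 (mod 17)


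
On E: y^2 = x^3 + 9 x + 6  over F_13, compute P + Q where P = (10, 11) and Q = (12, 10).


P != Q, so use the chord formula.
s = (y2 - y1) / (x2 - x1) = (12) / (2) mod 13 = 6
x3 = s^2 - x1 - x2 mod 13 = 6^2 - 10 - 12 = 1
y3 = s (x1 - x3) - y1 mod 13 = 6 * (10 - 1) - 11 = 4

P + Q = (1, 4)


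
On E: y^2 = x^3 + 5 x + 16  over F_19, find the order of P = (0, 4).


Compute successive multiples of P until we hit O:
  1P = (0, 4)
  2P = (9, 7)
  3P = (8, 6)
  4P = (17, 6)
  5P = (3, 18)
  6P = (4, 9)
  7P = (13, 13)
  8P = (13, 6)
  ... (continuing to 15P)
  15P = O

ord(P) = 15


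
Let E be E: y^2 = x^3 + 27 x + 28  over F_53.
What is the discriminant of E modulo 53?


4 a^3 + 27 b^2 = 4*27^3 + 27*28^2 = 78732 + 21168 = 99900
Delta = -16 * (99900) = -1598400
Delta mod 53 = 27

Delta = 27 (mod 53)


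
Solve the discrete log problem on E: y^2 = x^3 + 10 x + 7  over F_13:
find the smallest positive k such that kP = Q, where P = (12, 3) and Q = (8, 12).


Enumerate multiples of P until we hit Q = (8, 12):
  1P = (12, 3)
  2P = (2, 10)
  3P = (3, 5)
  4P = (8, 12)
Match found at i = 4.

k = 4


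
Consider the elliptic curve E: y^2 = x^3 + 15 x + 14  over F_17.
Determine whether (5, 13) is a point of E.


Check whether y^2 = x^3 + 15 x + 14 (mod 17) for (x, y) = (5, 13).
LHS: y^2 = 13^2 mod 17 = 16
RHS: x^3 + 15 x + 14 = 5^3 + 15*5 + 14 mod 17 = 10
LHS != RHS

No, not on the curve


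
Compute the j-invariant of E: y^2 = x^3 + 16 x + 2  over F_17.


Delta = -16(4 a^3 + 27 b^2) mod 17 = 2
-1728 * (4 a)^3 = -1728 * (4*16)^3 mod 17 = 7
j = 7 * 2^(-1) mod 17 = 12

j = 12 (mod 17)


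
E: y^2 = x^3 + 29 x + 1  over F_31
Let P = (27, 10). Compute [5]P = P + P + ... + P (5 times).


k = 5 = 101_2 (binary, LSB first: 101)
Double-and-add from P = (27, 10):
  bit 0 = 1: acc = O + (27, 10) = (27, 10)
  bit 1 = 0: acc unchanged = (27, 10)
  bit 2 = 1: acc = (27, 10) + (20, 26) = (12, 0)

5P = (12, 0)


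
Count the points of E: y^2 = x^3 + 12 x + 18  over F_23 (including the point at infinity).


For each x in F_23, count y with y^2 = x^3 + 12 x + 18 mod 23:
  x = 0: RHS = 18, y in [8, 15]  -> 2 point(s)
  x = 1: RHS = 8, y in [10, 13]  -> 2 point(s)
  x = 2: RHS = 4, y in [2, 21]  -> 2 point(s)
  x = 3: RHS = 12, y in [9, 14]  -> 2 point(s)
  x = 7: RHS = 8, y in [10, 13]  -> 2 point(s)
  x = 9: RHS = 4, y in [2, 21]  -> 2 point(s)
  x = 11: RHS = 9, y in [3, 20]  -> 2 point(s)
  x = 12: RHS = 4, y in [2, 21]  -> 2 point(s)
  x = 13: RHS = 2, y in [5, 18]  -> 2 point(s)
  x = 14: RHS = 9, y in [3, 20]  -> 2 point(s)
  x = 15: RHS = 8, y in [10, 13]  -> 2 point(s)
  x = 17: RHS = 6, y in [11, 12]  -> 2 point(s)
  x = 20: RHS = 1, y in [1, 22]  -> 2 point(s)
  x = 21: RHS = 9, y in [3, 20]  -> 2 point(s)
Affine points: 28. Add the point at infinity: total = 29.

#E(F_23) = 29


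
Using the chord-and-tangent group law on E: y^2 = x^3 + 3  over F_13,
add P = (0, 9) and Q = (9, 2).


P != Q, so use the chord formula.
s = (y2 - y1) / (x2 - x1) = (6) / (9) mod 13 = 5
x3 = s^2 - x1 - x2 mod 13 = 5^2 - 0 - 9 = 3
y3 = s (x1 - x3) - y1 mod 13 = 5 * (0 - 3) - 9 = 2

P + Q = (3, 2)


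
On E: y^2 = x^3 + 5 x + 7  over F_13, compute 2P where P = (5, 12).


Doubling: s = (3 x1^2 + a) / (2 y1)
s = (3*5^2 + 5) / (2*12) mod 13 = 12
x3 = s^2 - 2 x1 mod 13 = 12^2 - 2*5 = 4
y3 = s (x1 - x3) - y1 mod 13 = 12 * (5 - 4) - 12 = 0

2P = (4, 0)


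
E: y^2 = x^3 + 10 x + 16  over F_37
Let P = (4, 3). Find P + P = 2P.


Doubling: s = (3 x1^2 + a) / (2 y1)
s = (3*4^2 + 10) / (2*3) mod 37 = 22
x3 = s^2 - 2 x1 mod 37 = 22^2 - 2*4 = 32
y3 = s (x1 - x3) - y1 mod 37 = 22 * (4 - 32) - 3 = 10

2P = (32, 10)


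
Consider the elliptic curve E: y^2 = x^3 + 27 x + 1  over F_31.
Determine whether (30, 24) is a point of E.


Check whether y^2 = x^3 + 27 x + 1 (mod 31) for (x, y) = (30, 24).
LHS: y^2 = 24^2 mod 31 = 18
RHS: x^3 + 27 x + 1 = 30^3 + 27*30 + 1 mod 31 = 4
LHS != RHS

No, not on the curve


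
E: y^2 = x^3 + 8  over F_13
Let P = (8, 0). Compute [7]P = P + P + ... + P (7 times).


k = 7 = 111_2 (binary, LSB first: 111)
Double-and-add from P = (8, 0):
  bit 0 = 1: acc = O + (8, 0) = (8, 0)
  bit 1 = 1: acc = (8, 0) + O = (8, 0)
  bit 2 = 1: acc = (8, 0) + O = (8, 0)

7P = (8, 0)


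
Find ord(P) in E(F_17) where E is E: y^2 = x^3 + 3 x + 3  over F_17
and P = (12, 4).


Compute successive multiples of P until we hit O:
  1P = (12, 4)
  2P = (2, 0)
  3P = (12, 13)
  4P = O

ord(P) = 4


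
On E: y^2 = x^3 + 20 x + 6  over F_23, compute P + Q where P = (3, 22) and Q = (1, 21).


P != Q, so use the chord formula.
s = (y2 - y1) / (x2 - x1) = (22) / (21) mod 23 = 12
x3 = s^2 - x1 - x2 mod 23 = 12^2 - 3 - 1 = 2
y3 = s (x1 - x3) - y1 mod 23 = 12 * (3 - 2) - 22 = 13

P + Q = (2, 13)


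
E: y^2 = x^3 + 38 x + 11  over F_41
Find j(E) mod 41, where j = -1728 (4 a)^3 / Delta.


Delta = -16(4 a^3 + 27 b^2) mod 41 = 9
-1728 * (4 a)^3 = -1728 * (4*38)^3 mod 41 = 36
j = 36 * 9^(-1) mod 41 = 4

j = 4 (mod 41)


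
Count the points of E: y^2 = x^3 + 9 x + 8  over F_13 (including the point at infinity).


For each x in F_13, count y with y^2 = x^3 + 9 x + 8 mod 13:
  x = 3: RHS = 10, y in [6, 7]  -> 2 point(s)
  x = 4: RHS = 4, y in [2, 11]  -> 2 point(s)
  x = 5: RHS = 9, y in [3, 10]  -> 2 point(s)
  x = 9: RHS = 12, y in [5, 8]  -> 2 point(s)
Affine points: 8. Add the point at infinity: total = 9.

#E(F_13) = 9


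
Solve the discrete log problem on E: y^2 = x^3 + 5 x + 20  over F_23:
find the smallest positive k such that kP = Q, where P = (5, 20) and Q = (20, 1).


Enumerate multiples of P until we hit Q = (20, 1):
  1P = (5, 20)
  2P = (17, 2)
  3P = (9, 9)
  4P = (18, 10)
  5P = (1, 7)
  6P = (6, 17)
  7P = (21, 5)
  8P = (3, 4)
  9P = (10, 9)
  10P = (11, 7)
  11P = (20, 1)
Match found at i = 11.

k = 11


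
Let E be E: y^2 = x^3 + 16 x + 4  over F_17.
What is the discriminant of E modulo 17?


4 a^3 + 27 b^2 = 4*16^3 + 27*4^2 = 16384 + 432 = 16816
Delta = -16 * (16816) = -269056
Delta mod 17 = 3

Delta = 3 (mod 17)


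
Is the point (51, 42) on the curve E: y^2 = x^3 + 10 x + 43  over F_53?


Check whether y^2 = x^3 + 10 x + 43 (mod 53) for (x, y) = (51, 42).
LHS: y^2 = 42^2 mod 53 = 15
RHS: x^3 + 10 x + 43 = 51^3 + 10*51 + 43 mod 53 = 15
LHS = RHS

Yes, on the curve


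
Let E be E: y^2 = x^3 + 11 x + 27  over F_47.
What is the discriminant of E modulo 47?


4 a^3 + 27 b^2 = 4*11^3 + 27*27^2 = 5324 + 19683 = 25007
Delta = -16 * (25007) = -400112
Delta mod 47 = 46

Delta = 46 (mod 47)


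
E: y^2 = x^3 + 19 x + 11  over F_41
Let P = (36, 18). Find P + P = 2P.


Doubling: s = (3 x1^2 + a) / (2 y1)
s = (3*36^2 + 19) / (2*18) mod 41 = 14
x3 = s^2 - 2 x1 mod 41 = 14^2 - 2*36 = 1
y3 = s (x1 - x3) - y1 mod 41 = 14 * (36 - 1) - 18 = 21

2P = (1, 21)


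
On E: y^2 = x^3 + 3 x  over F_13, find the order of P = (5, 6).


Compute successive multiples of P until we hit O:
  1P = (5, 6)
  2P = (3, 7)
  3P = (2, 12)
  4P = (10, 4)
  5P = (7, 0)
  6P = (10, 9)
  7P = (2, 1)
  8P = (3, 6)
  ... (continuing to 10P)
  10P = O

ord(P) = 10


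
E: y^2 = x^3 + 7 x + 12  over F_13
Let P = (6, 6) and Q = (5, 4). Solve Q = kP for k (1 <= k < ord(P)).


Enumerate multiples of P until we hit Q = (5, 4):
  1P = (6, 6)
  2P = (5, 9)
  3P = (11, 9)
  4P = (0, 8)
  5P = (10, 4)
  6P = (7, 1)
  7P = (12, 11)
  8P = (4, 0)
  9P = (12, 2)
  10P = (7, 12)
  11P = (10, 9)
  12P = (0, 5)
  13P = (11, 4)
  14P = (5, 4)
Match found at i = 14.

k = 14


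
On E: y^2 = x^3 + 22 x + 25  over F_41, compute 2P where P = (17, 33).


k = 2 = 10_2 (binary, LSB first: 01)
Double-and-add from P = (17, 33):
  bit 0 = 0: acc unchanged = O
  bit 1 = 1: acc = O + (28, 17) = (28, 17)

2P = (28, 17)


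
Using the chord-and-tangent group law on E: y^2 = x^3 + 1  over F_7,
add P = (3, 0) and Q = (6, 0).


P != Q, so use the chord formula.
s = (y2 - y1) / (x2 - x1) = (0) / (3) mod 7 = 0
x3 = s^2 - x1 - x2 mod 7 = 0^2 - 3 - 6 = 5
y3 = s (x1 - x3) - y1 mod 7 = 0 * (3 - 5) - 0 = 0

P + Q = (5, 0)


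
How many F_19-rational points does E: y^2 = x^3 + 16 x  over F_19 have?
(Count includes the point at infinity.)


For each x in F_19, count y with y^2 = x^3 + 16 x + 0 mod 19:
  x = 0: RHS = 0, y in [0]  -> 1 point(s)
  x = 1: RHS = 17, y in [6, 13]  -> 2 point(s)
  x = 10: RHS = 1, y in [1, 18]  -> 2 point(s)
  x = 11: RHS = 6, y in [5, 14]  -> 2 point(s)
  x = 12: RHS = 1, y in [1, 18]  -> 2 point(s)
  x = 13: RHS = 11, y in [7, 12]  -> 2 point(s)
  x = 14: RHS = 4, y in [2, 17]  -> 2 point(s)
  x = 15: RHS = 5, y in [9, 10]  -> 2 point(s)
  x = 16: RHS = 1, y in [1, 18]  -> 2 point(s)
  x = 17: RHS = 17, y in [6, 13]  -> 2 point(s)
Affine points: 19. Add the point at infinity: total = 20.

#E(F_19) = 20


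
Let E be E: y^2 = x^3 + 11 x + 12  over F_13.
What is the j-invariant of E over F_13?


Delta = -16(4 a^3 + 27 b^2) mod 13 = 2
-1728 * (4 a)^3 = -1728 * (4*11)^3 mod 13 = 8
j = 8 * 2^(-1) mod 13 = 4

j = 4 (mod 13)


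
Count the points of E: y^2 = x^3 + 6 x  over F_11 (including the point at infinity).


For each x in F_11, count y with y^2 = x^3 + 6 x + 0 mod 11:
  x = 0: RHS = 0, y in [0]  -> 1 point(s)
  x = 2: RHS = 9, y in [3, 8]  -> 2 point(s)
  x = 3: RHS = 1, y in [1, 10]  -> 2 point(s)
  x = 4: RHS = 0, y in [0]  -> 1 point(s)
  x = 5: RHS = 1, y in [1, 10]  -> 2 point(s)
  x = 7: RHS = 0, y in [0]  -> 1 point(s)
  x = 10: RHS = 4, y in [2, 9]  -> 2 point(s)
Affine points: 11. Add the point at infinity: total = 12.

#E(F_11) = 12


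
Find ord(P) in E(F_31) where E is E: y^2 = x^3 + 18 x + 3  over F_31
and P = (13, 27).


Compute successive multiples of P until we hit O:
  1P = (13, 27)
  2P = (7, 21)
  3P = (12, 5)
  4P = (25, 19)
  5P = (21, 30)
  6P = (17, 18)
  7P = (8, 16)
  8P = (26, 25)
  ... (continuing to 25P)
  25P = O

ord(P) = 25


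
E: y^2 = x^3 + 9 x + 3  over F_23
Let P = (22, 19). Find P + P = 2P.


Doubling: s = (3 x1^2 + a) / (2 y1)
s = (3*22^2 + 9) / (2*19) mod 23 = 10
x3 = s^2 - 2 x1 mod 23 = 10^2 - 2*22 = 10
y3 = s (x1 - x3) - y1 mod 23 = 10 * (22 - 10) - 19 = 9

2P = (10, 9)


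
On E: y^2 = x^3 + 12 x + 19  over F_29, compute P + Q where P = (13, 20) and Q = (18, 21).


P != Q, so use the chord formula.
s = (y2 - y1) / (x2 - x1) = (1) / (5) mod 29 = 6
x3 = s^2 - x1 - x2 mod 29 = 6^2 - 13 - 18 = 5
y3 = s (x1 - x3) - y1 mod 29 = 6 * (13 - 5) - 20 = 28

P + Q = (5, 28)


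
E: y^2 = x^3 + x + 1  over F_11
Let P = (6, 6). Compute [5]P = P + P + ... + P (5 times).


k = 5 = 101_2 (binary, LSB first: 101)
Double-and-add from P = (6, 6):
  bit 0 = 1: acc = O + (6, 6) = (6, 6)
  bit 1 = 0: acc unchanged = (6, 6)
  bit 2 = 1: acc = (6, 6) + (3, 8) = (0, 1)

5P = (0, 1)


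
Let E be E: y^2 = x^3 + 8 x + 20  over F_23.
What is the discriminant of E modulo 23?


4 a^3 + 27 b^2 = 4*8^3 + 27*20^2 = 2048 + 10800 = 12848
Delta = -16 * (12848) = -205568
Delta mod 23 = 6

Delta = 6 (mod 23)


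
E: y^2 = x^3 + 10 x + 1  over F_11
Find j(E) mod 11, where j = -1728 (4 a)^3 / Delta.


Delta = -16(4 a^3 + 27 b^2) mod 11 = 6
-1728 * (4 a)^3 = -1728 * (4*10)^3 mod 11 = 9
j = 9 * 6^(-1) mod 11 = 7

j = 7 (mod 11)


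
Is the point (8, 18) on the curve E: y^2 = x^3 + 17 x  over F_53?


Check whether y^2 = x^3 + 17 x + 0 (mod 53) for (x, y) = (8, 18).
LHS: y^2 = 18^2 mod 53 = 6
RHS: x^3 + 17 x + 0 = 8^3 + 17*8 + 0 mod 53 = 12
LHS != RHS

No, not on the curve


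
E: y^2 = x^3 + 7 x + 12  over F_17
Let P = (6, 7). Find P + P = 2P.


Doubling: s = (3 x1^2 + a) / (2 y1)
s = (3*6^2 + 7) / (2*7) mod 17 = 7
x3 = s^2 - 2 x1 mod 17 = 7^2 - 2*6 = 3
y3 = s (x1 - x3) - y1 mod 17 = 7 * (6 - 3) - 7 = 14

2P = (3, 14)


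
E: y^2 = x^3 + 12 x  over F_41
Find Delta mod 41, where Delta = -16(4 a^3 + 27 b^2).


4 a^3 + 27 b^2 = 4*12^3 + 27*0^2 = 6912 + 0 = 6912
Delta = -16 * (6912) = -110592
Delta mod 41 = 26

Delta = 26 (mod 41)


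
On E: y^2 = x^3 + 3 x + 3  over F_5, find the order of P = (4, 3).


Compute successive multiples of P until we hit O:
  1P = (4, 3)
  2P = (3, 3)
  3P = (3, 2)
  4P = (4, 2)
  5P = O

ord(P) = 5


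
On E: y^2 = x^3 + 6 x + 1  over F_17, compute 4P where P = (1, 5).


k = 4 = 100_2 (binary, LSB first: 001)
Double-and-add from P = (1, 5):
  bit 0 = 0: acc unchanged = O
  bit 1 = 0: acc unchanged = O
  bit 2 = 1: acc = O + (9, 6) = (9, 6)

4P = (9, 6)


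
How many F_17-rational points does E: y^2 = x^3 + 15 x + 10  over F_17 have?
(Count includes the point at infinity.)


For each x in F_17, count y with y^2 = x^3 + 15 x + 10 mod 17:
  x = 1: RHS = 9, y in [3, 14]  -> 2 point(s)
  x = 4: RHS = 15, y in [7, 10]  -> 2 point(s)
  x = 7: RHS = 16, y in [4, 13]  -> 2 point(s)
  x = 8: RHS = 13, y in [8, 9]  -> 2 point(s)
  x = 10: RHS = 4, y in [2, 15]  -> 2 point(s)
Affine points: 10. Add the point at infinity: total = 11.

#E(F_17) = 11


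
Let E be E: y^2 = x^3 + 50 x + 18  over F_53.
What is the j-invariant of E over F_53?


Delta = -16(4 a^3 + 27 b^2) mod 53 = 37
-1728 * (4 a)^3 = -1728 * (4*50)^3 mod 53 = 17
j = 17 * 37^(-1) mod 53 = 42

j = 42 (mod 53)


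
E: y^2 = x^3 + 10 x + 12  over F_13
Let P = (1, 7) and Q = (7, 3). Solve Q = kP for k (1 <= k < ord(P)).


Enumerate multiples of P until we hit Q = (7, 3):
  1P = (1, 7)
  2P = (11, 6)
  3P = (4, 5)
  4P = (7, 10)
  5P = (2, 12)
  6P = (9, 5)
  7P = (12, 12)
  8P = (3, 11)
  9P = (0, 8)
  10P = (0, 5)
  11P = (3, 2)
  12P = (12, 1)
  13P = (9, 8)
  14P = (2, 1)
  15P = (7, 3)
Match found at i = 15.

k = 15


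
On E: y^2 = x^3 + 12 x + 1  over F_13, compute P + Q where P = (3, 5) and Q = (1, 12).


P != Q, so use the chord formula.
s = (y2 - y1) / (x2 - x1) = (7) / (11) mod 13 = 3
x3 = s^2 - x1 - x2 mod 13 = 3^2 - 3 - 1 = 5
y3 = s (x1 - x3) - y1 mod 13 = 3 * (3 - 5) - 5 = 2

P + Q = (5, 2)
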